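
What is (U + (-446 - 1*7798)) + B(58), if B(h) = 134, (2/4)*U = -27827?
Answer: -63764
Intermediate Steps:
U = -55654 (U = 2*(-27827) = -55654)
(U + (-446 - 1*7798)) + B(58) = (-55654 + (-446 - 1*7798)) + 134 = (-55654 + (-446 - 7798)) + 134 = (-55654 - 8244) + 134 = -63898 + 134 = -63764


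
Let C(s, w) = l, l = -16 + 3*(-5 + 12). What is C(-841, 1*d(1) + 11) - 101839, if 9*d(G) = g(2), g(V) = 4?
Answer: -101834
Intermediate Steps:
d(G) = 4/9 (d(G) = (1/9)*4 = 4/9)
l = 5 (l = -16 + 3*7 = -16 + 21 = 5)
C(s, w) = 5
C(-841, 1*d(1) + 11) - 101839 = 5 - 101839 = -101834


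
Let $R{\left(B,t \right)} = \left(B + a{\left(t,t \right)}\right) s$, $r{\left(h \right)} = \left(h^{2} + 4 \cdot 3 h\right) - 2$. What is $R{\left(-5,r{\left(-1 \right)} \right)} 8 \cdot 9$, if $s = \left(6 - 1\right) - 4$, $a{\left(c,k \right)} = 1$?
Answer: $-288$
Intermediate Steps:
$r{\left(h \right)} = -2 + h^{2} + 12 h$ ($r{\left(h \right)} = \left(h^{2} + 12 h\right) - 2 = -2 + h^{2} + 12 h$)
$s = 1$ ($s = 5 - 4 = 1$)
$R{\left(B,t \right)} = 1 + B$ ($R{\left(B,t \right)} = \left(B + 1\right) 1 = \left(1 + B\right) 1 = 1 + B$)
$R{\left(-5,r{\left(-1 \right)} \right)} 8 \cdot 9 = \left(1 - 5\right) 8 \cdot 9 = \left(-4\right) 8 \cdot 9 = \left(-32\right) 9 = -288$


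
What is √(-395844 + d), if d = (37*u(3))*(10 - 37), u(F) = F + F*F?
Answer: 2*I*√101958 ≈ 638.62*I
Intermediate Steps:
u(F) = F + F²
d = -11988 (d = (37*(3*(1 + 3)))*(10 - 37) = (37*(3*4))*(-27) = (37*12)*(-27) = 444*(-27) = -11988)
√(-395844 + d) = √(-395844 - 11988) = √(-407832) = 2*I*√101958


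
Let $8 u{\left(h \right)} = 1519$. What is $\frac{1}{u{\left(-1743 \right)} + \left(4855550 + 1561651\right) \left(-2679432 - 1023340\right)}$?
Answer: $- \frac{8}{190091457447857} \approx -4.2085 \cdot 10^{-14}$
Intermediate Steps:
$u{\left(h \right)} = \frac{1519}{8}$ ($u{\left(h \right)} = \frac{1}{8} \cdot 1519 = \frac{1519}{8}$)
$\frac{1}{u{\left(-1743 \right)} + \left(4855550 + 1561651\right) \left(-2679432 - 1023340\right)} = \frac{1}{\frac{1519}{8} + \left(4855550 + 1561651\right) \left(-2679432 - 1023340\right)} = \frac{1}{\frac{1519}{8} + 6417201 \left(-3702772\right)} = \frac{1}{\frac{1519}{8} - 23761432181172} = \frac{1}{- \frac{190091457447857}{8}} = - \frac{8}{190091457447857}$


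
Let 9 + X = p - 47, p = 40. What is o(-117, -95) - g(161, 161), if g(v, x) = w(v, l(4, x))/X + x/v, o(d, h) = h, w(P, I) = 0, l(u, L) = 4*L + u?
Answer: -96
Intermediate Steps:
l(u, L) = u + 4*L
X = -16 (X = -9 + (40 - 47) = -9 - 7 = -16)
g(v, x) = x/v (g(v, x) = 0/(-16) + x/v = 0*(-1/16) + x/v = 0 + x/v = x/v)
o(-117, -95) - g(161, 161) = -95 - 161/161 = -95 - 1*1 = -95 - 1 = -96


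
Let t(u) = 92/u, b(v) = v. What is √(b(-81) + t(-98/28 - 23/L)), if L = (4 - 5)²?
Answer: 11*I*√1961/53 ≈ 9.1908*I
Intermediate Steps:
L = 1 (L = (-1)² = 1)
√(b(-81) + t(-98/28 - 23/L)) = √(-81 + 92/(-98/28 - 23/1)) = √(-81 + 92/(-98*1/28 - 23*1)) = √(-81 + 92/(-7/2 - 23)) = √(-81 + 92/(-53/2)) = √(-81 + 92*(-2/53)) = √(-81 - 184/53) = √(-4477/53) = 11*I*√1961/53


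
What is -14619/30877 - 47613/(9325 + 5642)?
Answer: -51180278/14004123 ≈ -3.6547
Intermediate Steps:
-14619/30877 - 47613/(9325 + 5642) = -14619*1/30877 - 47613/14967 = -1329/2807 - 47613*1/14967 = -1329/2807 - 15871/4989 = -51180278/14004123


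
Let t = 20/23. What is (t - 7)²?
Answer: 19881/529 ≈ 37.582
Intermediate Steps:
t = 20/23 (t = 20*(1/23) = 20/23 ≈ 0.86957)
(t - 7)² = (20/23 - 7)² = (-141/23)² = 19881/529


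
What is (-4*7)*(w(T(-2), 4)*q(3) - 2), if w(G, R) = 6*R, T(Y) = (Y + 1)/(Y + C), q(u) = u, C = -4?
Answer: -1960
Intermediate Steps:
T(Y) = (1 + Y)/(-4 + Y) (T(Y) = (Y + 1)/(Y - 4) = (1 + Y)/(-4 + Y))
(-4*7)*(w(T(-2), 4)*q(3) - 2) = (-4*7)*((6*4)*3 - 2) = -28*(24*3 - 2) = -28*(72 - 2) = -28*70 = -1960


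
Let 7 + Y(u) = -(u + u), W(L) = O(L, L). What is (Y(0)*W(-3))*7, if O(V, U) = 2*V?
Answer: 294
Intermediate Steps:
W(L) = 2*L
Y(u) = -7 - 2*u (Y(u) = -7 - (u + u) = -7 - 2*u)
(Y(0)*W(-3))*7 = ((-7 - 2*0)*(2*(-3)))*7 = ((-7 + 0)*(-6))*7 = -7*(-6)*7 = 42*7 = 294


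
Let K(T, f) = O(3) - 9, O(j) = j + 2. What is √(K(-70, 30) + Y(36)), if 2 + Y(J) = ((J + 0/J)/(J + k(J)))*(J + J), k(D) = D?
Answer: √30 ≈ 5.4772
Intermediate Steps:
O(j) = 2 + j
K(T, f) = -4 (K(T, f) = (2 + 3) - 9 = 5 - 9 = -4)
Y(J) = -2 + J (Y(J) = -2 + ((J + 0/J)/(J + J))*(J + J) = -2 + ((J + 0)/((2*J)))*(2*J) = -2 + (J*(1/(2*J)))*(2*J) = -2 + (2*J)/2 = -2 + J)
√(K(-70, 30) + Y(36)) = √(-4 + (-2 + 36)) = √(-4 + 34) = √30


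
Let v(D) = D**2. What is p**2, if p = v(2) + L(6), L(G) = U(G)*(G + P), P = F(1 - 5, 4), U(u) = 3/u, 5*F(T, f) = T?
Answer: 1089/25 ≈ 43.560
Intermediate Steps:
F(T, f) = T/5
P = -4/5 (P = (1 - 5)/5 = (1/5)*(-4) = -4/5 ≈ -0.80000)
L(G) = 3*(-4/5 + G)/G (L(G) = (3/G)*(G - 4/5) = (3/G)*(-4/5 + G) = 3*(-4/5 + G)/G)
p = 33/5 (p = 2**2 + (3 - 12/5/6) = 4 + (3 - 12/5*1/6) = 4 + (3 - 2/5) = 4 + 13/5 = 33/5 ≈ 6.6000)
p**2 = (33/5)**2 = 1089/25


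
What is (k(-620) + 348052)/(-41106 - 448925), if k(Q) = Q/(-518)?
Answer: -90145778/126918029 ≈ -0.71027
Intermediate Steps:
k(Q) = -Q/518 (k(Q) = Q*(-1/518) = -Q/518)
(k(-620) + 348052)/(-41106 - 448925) = (-1/518*(-620) + 348052)/(-41106 - 448925) = (310/259 + 348052)/(-490031) = (90145778/259)*(-1/490031) = -90145778/126918029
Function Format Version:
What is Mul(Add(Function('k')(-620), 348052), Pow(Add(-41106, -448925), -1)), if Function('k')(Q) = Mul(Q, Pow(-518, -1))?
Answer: Rational(-90145778, 126918029) ≈ -0.71027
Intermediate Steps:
Function('k')(Q) = Mul(Rational(-1, 518), Q) (Function('k')(Q) = Mul(Q, Rational(-1, 518)) = Mul(Rational(-1, 518), Q))
Mul(Add(Function('k')(-620), 348052), Pow(Add(-41106, -448925), -1)) = Mul(Add(Mul(Rational(-1, 518), -620), 348052), Pow(Add(-41106, -448925), -1)) = Mul(Add(Rational(310, 259), 348052), Pow(-490031, -1)) = Mul(Rational(90145778, 259), Rational(-1, 490031)) = Rational(-90145778, 126918029)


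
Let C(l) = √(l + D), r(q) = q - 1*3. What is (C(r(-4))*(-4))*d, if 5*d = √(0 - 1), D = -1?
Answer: 8*√2/5 ≈ 2.2627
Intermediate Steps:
r(q) = -3 + q (r(q) = q - 3 = -3 + q)
C(l) = √(-1 + l) (C(l) = √(l - 1) = √(-1 + l))
d = I/5 (d = √(0 - 1)/5 = √(-1)/5 = I/5 ≈ 0.2*I)
(C(r(-4))*(-4))*d = (√(-1 + (-3 - 4))*(-4))*(I/5) = (√(-1 - 7)*(-4))*(I/5) = (√(-8)*(-4))*(I/5) = ((2*I*√2)*(-4))*(I/5) = (-8*I*√2)*(I/5) = 8*√2/5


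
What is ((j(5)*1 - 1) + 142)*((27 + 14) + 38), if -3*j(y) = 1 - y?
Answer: 33733/3 ≈ 11244.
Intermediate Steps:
j(y) = -⅓ + y/3 (j(y) = -(1 - y)/3 = -⅓ + y/3)
((j(5)*1 - 1) + 142)*((27 + 14) + 38) = (((-⅓ + (⅓)*5)*1 - 1) + 142)*((27 + 14) + 38) = (((-⅓ + 5/3)*1 - 1) + 142)*(41 + 38) = (((4/3)*1 - 1) + 142)*79 = ((4/3 - 1) + 142)*79 = (⅓ + 142)*79 = (427/3)*79 = 33733/3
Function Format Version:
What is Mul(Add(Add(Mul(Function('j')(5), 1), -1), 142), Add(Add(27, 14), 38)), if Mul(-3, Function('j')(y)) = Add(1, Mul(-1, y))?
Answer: Rational(33733, 3) ≈ 11244.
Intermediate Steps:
Function('j')(y) = Add(Rational(-1, 3), Mul(Rational(1, 3), y)) (Function('j')(y) = Mul(Rational(-1, 3), Add(1, Mul(-1, y))) = Add(Rational(-1, 3), Mul(Rational(1, 3), y)))
Mul(Add(Add(Mul(Function('j')(5), 1), -1), 142), Add(Add(27, 14), 38)) = Mul(Add(Add(Mul(Add(Rational(-1, 3), Mul(Rational(1, 3), 5)), 1), -1), 142), Add(Add(27, 14), 38)) = Mul(Add(Add(Mul(Add(Rational(-1, 3), Rational(5, 3)), 1), -1), 142), Add(41, 38)) = Mul(Add(Add(Mul(Rational(4, 3), 1), -1), 142), 79) = Mul(Add(Add(Rational(4, 3), -1), 142), 79) = Mul(Add(Rational(1, 3), 142), 79) = Mul(Rational(427, 3), 79) = Rational(33733, 3)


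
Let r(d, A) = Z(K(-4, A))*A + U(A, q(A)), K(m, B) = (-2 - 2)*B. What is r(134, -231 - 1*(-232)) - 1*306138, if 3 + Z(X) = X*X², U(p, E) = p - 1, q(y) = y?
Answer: -306205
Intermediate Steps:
K(m, B) = -4*B
U(p, E) = -1 + p
Z(X) = -3 + X³ (Z(X) = -3 + X*X² = -3 + X³)
r(d, A) = -1 + A + A*(-3 - 64*A³) (r(d, A) = (-3 + (-4*A)³)*A + (-1 + A) = (-3 - 64*A³)*A + (-1 + A) = A*(-3 - 64*A³) + (-1 + A) = -1 + A + A*(-3 - 64*A³))
r(134, -231 - 1*(-232)) - 1*306138 = (-1 - 64*(-231 - 1*(-232))⁴ - 2*(-231 - 1*(-232))) - 1*306138 = (-1 - 64*(-231 + 232)⁴ - 2*(-231 + 232)) - 306138 = (-1 - 64*1⁴ - 2*1) - 306138 = (-1 - 64*1 - 2) - 306138 = (-1 - 64 - 2) - 306138 = -67 - 306138 = -306205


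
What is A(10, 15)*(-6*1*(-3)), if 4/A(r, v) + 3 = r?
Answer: 72/7 ≈ 10.286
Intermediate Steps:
A(r, v) = 4/(-3 + r)
A(10, 15)*(-6*1*(-3)) = (4/(-3 + 10))*(-6*1*(-3)) = (4/7)*(-6*(-3)) = (4*(⅐))*18 = (4/7)*18 = 72/7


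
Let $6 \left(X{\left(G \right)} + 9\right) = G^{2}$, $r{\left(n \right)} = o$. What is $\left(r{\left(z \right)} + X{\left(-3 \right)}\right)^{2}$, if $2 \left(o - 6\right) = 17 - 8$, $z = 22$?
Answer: $9$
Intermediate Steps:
$o = \frac{21}{2}$ ($o = 6 + \frac{17 - 8}{2} = 6 + \frac{1}{2} \cdot 9 = 6 + \frac{9}{2} = \frac{21}{2} \approx 10.5$)
$r{\left(n \right)} = \frac{21}{2}$
$X{\left(G \right)} = -9 + \frac{G^{2}}{6}$
$\left(r{\left(z \right)} + X{\left(-3 \right)}\right)^{2} = \left(\frac{21}{2} - \left(9 - \frac{\left(-3\right)^{2}}{6}\right)\right)^{2} = \left(\frac{21}{2} + \left(-9 + \frac{1}{6} \cdot 9\right)\right)^{2} = \left(\frac{21}{2} + \left(-9 + \frac{3}{2}\right)\right)^{2} = \left(\frac{21}{2} - \frac{15}{2}\right)^{2} = 3^{2} = 9$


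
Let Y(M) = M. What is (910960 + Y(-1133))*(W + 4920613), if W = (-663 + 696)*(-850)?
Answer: 4451385916601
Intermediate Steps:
W = -28050 (W = 33*(-850) = -28050)
(910960 + Y(-1133))*(W + 4920613) = (910960 - 1133)*(-28050 + 4920613) = 909827*4892563 = 4451385916601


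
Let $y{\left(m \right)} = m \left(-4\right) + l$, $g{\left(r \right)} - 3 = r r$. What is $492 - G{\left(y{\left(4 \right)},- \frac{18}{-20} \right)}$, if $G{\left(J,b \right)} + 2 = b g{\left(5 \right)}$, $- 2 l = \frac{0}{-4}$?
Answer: $\frac{2344}{5} \approx 468.8$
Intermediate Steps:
$l = 0$ ($l = - \frac{0 \frac{1}{-4}}{2} = - \frac{0 \left(- \frac{1}{4}\right)}{2} = \left(- \frac{1}{2}\right) 0 = 0$)
$g{\left(r \right)} = 3 + r^{2}$ ($g{\left(r \right)} = 3 + r r = 3 + r^{2}$)
$y{\left(m \right)} = - 4 m$ ($y{\left(m \right)} = m \left(-4\right) + 0 = - 4 m + 0 = - 4 m$)
$G{\left(J,b \right)} = -2 + 28 b$ ($G{\left(J,b \right)} = -2 + b \left(3 + 5^{2}\right) = -2 + b \left(3 + 25\right) = -2 + b 28 = -2 + 28 b$)
$492 - G{\left(y{\left(4 \right)},- \frac{18}{-20} \right)} = 492 - \left(-2 + 28 \left(- \frac{18}{-20}\right)\right) = 492 - \left(-2 + 28 \left(\left(-18\right) \left(- \frac{1}{20}\right)\right)\right) = 492 - \left(-2 + 28 \cdot \frac{9}{10}\right) = 492 - \left(-2 + \frac{126}{5}\right) = 492 - \frac{116}{5} = \frac{2344}{5}$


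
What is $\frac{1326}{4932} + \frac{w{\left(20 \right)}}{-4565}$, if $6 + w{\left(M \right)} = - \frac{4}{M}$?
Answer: $\frac{5069807}{18762150} \approx 0.27021$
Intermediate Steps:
$w{\left(M \right)} = -6 - \frac{4}{M}$
$\frac{1326}{4932} + \frac{w{\left(20 \right)}}{-4565} = \frac{1326}{4932} + \frac{-6 - \frac{4}{20}}{-4565} = 1326 \cdot \frac{1}{4932} + \left(-6 - \frac{1}{5}\right) \left(- \frac{1}{4565}\right) = \frac{221}{822} + \left(-6 - \frac{1}{5}\right) \left(- \frac{1}{4565}\right) = \frac{221}{822} - - \frac{31}{22825} = \frac{221}{822} + \frac{31}{22825} = \frac{5069807}{18762150}$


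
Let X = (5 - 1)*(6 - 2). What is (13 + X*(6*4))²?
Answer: 157609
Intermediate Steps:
X = 16 (X = 4*4 = 16)
(13 + X*(6*4))² = (13 + 16*(6*4))² = (13 + 16*24)² = (13 + 384)² = 397² = 157609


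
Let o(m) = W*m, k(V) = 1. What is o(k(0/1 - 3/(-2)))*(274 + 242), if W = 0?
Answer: 0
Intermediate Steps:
o(m) = 0 (o(m) = 0*m = 0)
o(k(0/1 - 3/(-2)))*(274 + 242) = 0*(274 + 242) = 0*516 = 0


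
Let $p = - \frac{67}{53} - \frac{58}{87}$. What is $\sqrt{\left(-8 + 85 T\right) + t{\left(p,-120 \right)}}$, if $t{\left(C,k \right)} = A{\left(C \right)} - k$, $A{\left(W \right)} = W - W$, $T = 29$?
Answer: $\sqrt{2577} \approx 50.764$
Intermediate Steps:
$A{\left(W \right)} = 0$
$p = - \frac{307}{159}$ ($p = \left(-67\right) \frac{1}{53} - \frac{2}{3} = - \frac{67}{53} - \frac{2}{3} = - \frac{307}{159} \approx -1.9308$)
$t{\left(C,k \right)} = - k$ ($t{\left(C,k \right)} = 0 - k = - k$)
$\sqrt{\left(-8 + 85 T\right) + t{\left(p,-120 \right)}} = \sqrt{\left(-8 + 85 \cdot 29\right) - -120} = \sqrt{\left(-8 + 2465\right) + 120} = \sqrt{2457 + 120} = \sqrt{2577}$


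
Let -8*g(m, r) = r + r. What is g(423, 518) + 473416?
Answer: 946573/2 ≈ 4.7329e+5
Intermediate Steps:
g(m, r) = -r/4 (g(m, r) = -(r + r)/8 = -r/4)
g(423, 518) + 473416 = -1/4*518 + 473416 = -259/2 + 473416 = 946573/2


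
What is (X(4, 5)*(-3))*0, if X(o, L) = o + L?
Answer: 0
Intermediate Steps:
X(o, L) = L + o
(X(4, 5)*(-3))*0 = ((5 + 4)*(-3))*0 = (9*(-3))*0 = -27*0 = 0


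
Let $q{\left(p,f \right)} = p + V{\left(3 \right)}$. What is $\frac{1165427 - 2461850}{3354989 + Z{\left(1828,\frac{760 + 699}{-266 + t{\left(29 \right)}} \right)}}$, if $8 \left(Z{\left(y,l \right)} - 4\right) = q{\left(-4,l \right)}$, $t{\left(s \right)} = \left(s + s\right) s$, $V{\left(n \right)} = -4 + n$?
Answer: $- \frac{10371384}{26839939} \approx -0.38642$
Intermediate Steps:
$q{\left(p,f \right)} = -1 + p$ ($q{\left(p,f \right)} = p + \left(-4 + 3\right) = p - 1 = -1 + p$)
$t{\left(s \right)} = 2 s^{2}$ ($t{\left(s \right)} = 2 s s = 2 s^{2}$)
$Z{\left(y,l \right)} = \frac{27}{8}$ ($Z{\left(y,l \right)} = 4 + \frac{-1 - 4}{8} = 4 + \frac{1}{8} \left(-5\right) = 4 - \frac{5}{8} = \frac{27}{8}$)
$\frac{1165427 - 2461850}{3354989 + Z{\left(1828,\frac{760 + 699}{-266 + t{\left(29 \right)}} \right)}} = \frac{1165427 - 2461850}{3354989 + \frac{27}{8}} = - \frac{1296423}{\frac{26839939}{8}} = \left(-1296423\right) \frac{8}{26839939} = - \frac{10371384}{26839939}$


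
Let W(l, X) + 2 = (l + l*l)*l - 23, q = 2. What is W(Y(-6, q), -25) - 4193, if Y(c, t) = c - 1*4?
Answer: -5118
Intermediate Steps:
Y(c, t) = -4 + c (Y(c, t) = c - 4 = -4 + c)
W(l, X) = -25 + l*(l + l**2) (W(l, X) = -2 + ((l + l*l)*l - 23) = -2 + ((l + l**2)*l - 23) = -2 + (l*(l + l**2) - 23) = -2 + (-23 + l*(l + l**2)) = -25 + l*(l + l**2))
W(Y(-6, q), -25) - 4193 = (-25 + (-4 - 6)**2 + (-4 - 6)**3) - 4193 = (-25 + (-10)**2 + (-10)**3) - 4193 = (-25 + 100 - 1000) - 4193 = -925 - 4193 = -5118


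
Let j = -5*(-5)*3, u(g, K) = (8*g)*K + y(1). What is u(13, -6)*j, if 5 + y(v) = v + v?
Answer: -47025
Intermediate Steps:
y(v) = -5 + 2*v (y(v) = -5 + (v + v) = -5 + 2*v)
u(g, K) = -3 + 8*K*g (u(g, K) = (8*g)*K + (-5 + 2*1) = 8*K*g + (-5 + 2) = 8*K*g - 3 = -3 + 8*K*g)
j = 75 (j = 25*3 = 75)
u(13, -6)*j = (-3 + 8*(-6)*13)*75 = (-3 - 624)*75 = -627*75 = -47025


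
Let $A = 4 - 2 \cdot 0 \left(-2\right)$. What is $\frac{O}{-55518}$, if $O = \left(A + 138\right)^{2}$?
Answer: $- \frac{10082}{27759} \approx -0.3632$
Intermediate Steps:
$A = 4$ ($A = 4 - 0 = 4 + 0 = 4$)
$O = 20164$ ($O = \left(4 + 138\right)^{2} = 142^{2} = 20164$)
$\frac{O}{-55518} = \frac{20164}{-55518} = 20164 \left(- \frac{1}{55518}\right) = - \frac{10082}{27759}$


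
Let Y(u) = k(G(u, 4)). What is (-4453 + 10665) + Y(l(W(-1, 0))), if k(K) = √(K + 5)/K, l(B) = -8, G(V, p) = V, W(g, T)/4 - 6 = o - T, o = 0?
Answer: 6212 - I*√3/8 ≈ 6212.0 - 0.21651*I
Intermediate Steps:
W(g, T) = 24 - 4*T (W(g, T) = 24 + 4*(0 - T) = 24 + 4*(-T) = 24 - 4*T)
k(K) = √(5 + K)/K
Y(u) = √(5 + u)/u
(-4453 + 10665) + Y(l(W(-1, 0))) = (-4453 + 10665) + √(5 - 8)/(-8) = 6212 - I*√3/8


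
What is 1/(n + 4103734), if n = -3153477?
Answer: 1/950257 ≈ 1.0523e-6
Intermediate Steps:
1/(n + 4103734) = 1/(-3153477 + 4103734) = 1/950257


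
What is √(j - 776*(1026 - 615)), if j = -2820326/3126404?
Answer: I*√779354371142558470/1563202 ≈ 564.75*I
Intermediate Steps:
j = -1410163/1563202 (j = -2820326*1/3126404 = -1410163/1563202 ≈ -0.90210)
√(j - 776*(1026 - 615)) = √(-1410163/1563202 - 776*(1026 - 615)) = √(-1410163/1563202 - 776*411) = √(-1410163/1563202 - 318936) = √(-498562803235/1563202) = I*√779354371142558470/1563202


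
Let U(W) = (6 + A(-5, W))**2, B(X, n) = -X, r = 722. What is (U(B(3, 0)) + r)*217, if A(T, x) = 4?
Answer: 178374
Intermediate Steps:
U(W) = 100 (U(W) = (6 + 4)**2 = 10**2 = 100)
(U(B(3, 0)) + r)*217 = (100 + 722)*217 = 822*217 = 178374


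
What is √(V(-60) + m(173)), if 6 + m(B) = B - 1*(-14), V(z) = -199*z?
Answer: √12121 ≈ 110.10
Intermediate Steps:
m(B) = 8 + B (m(B) = -6 + (B - 1*(-14)) = -6 + (B + 14) = -6 + (14 + B) = 8 + B)
√(V(-60) + m(173)) = √(-199*(-60) + (8 + 173)) = √(11940 + 181) = √12121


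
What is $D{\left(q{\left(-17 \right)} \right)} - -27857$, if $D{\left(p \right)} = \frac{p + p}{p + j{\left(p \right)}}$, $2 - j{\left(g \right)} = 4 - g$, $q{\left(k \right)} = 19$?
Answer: $\frac{501445}{18} \approx 27858.0$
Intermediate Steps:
$j{\left(g \right)} = -2 + g$ ($j{\left(g \right)} = 2 - \left(4 - g\right) = 2 + \left(-4 + g\right) = -2 + g$)
$D{\left(p \right)} = \frac{2 p}{-2 + 2 p}$ ($D{\left(p \right)} = \frac{p + p}{p + \left(-2 + p\right)} = \frac{2 p}{-2 + 2 p}$)
$D{\left(q{\left(-17 \right)} \right)} - -27857 = \frac{19}{-1 + 19} - -27857 = \frac{19}{18} + 27857 = \frac{501445}{18}$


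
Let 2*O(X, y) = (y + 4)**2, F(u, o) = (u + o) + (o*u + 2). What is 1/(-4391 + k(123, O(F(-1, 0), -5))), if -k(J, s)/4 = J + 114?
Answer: -1/5339 ≈ -0.00018730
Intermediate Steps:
F(u, o) = 2 + o + u + o*u (F(u, o) = (o + u) + (2 + o*u) = 2 + o + u + o*u)
O(X, y) = (4 + y)**2/2 (O(X, y) = (y + 4)**2/2 = (4 + y)**2/2)
k(J, s) = -456 - 4*J (k(J, s) = -4*(J + 114) = -4*(114 + J) = -456 - 4*J)
1/(-4391 + k(123, O(F(-1, 0), -5))) = 1/(-4391 + (-456 - 4*123)) = 1/(-4391 + (-456 - 492)) = 1/(-4391 - 948) = 1/(-5339) = -1/5339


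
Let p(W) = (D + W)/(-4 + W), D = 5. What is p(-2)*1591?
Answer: -1591/2 ≈ -795.50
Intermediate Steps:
p(W) = (5 + W)/(-4 + W)
p(-2)*1591 = ((5 - 2)/(-4 - 2))*1591 = (3/(-6))*1591 = -1/6*3*1591 = -1/2*1591 = -1591/2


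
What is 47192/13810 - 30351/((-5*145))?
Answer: 45336151/1001225 ≈ 45.281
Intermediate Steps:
47192/13810 - 30351/((-5*145)) = 47192*(1/13810) - 30351/(-725) = 23596/6905 - 30351*(-1/725) = 23596/6905 + 30351/725 = 45336151/1001225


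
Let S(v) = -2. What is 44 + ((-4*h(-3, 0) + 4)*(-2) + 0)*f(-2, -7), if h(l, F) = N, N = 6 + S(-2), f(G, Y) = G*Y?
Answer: 380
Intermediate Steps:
N = 4 (N = 6 - 2 = 4)
h(l, F) = 4
44 + ((-4*h(-3, 0) + 4)*(-2) + 0)*f(-2, -7) = 44 + ((-4*4 + 4)*(-2) + 0)*(-2*(-7)) = 44 + ((-16 + 4)*(-2) + 0)*14 = 44 + (-12*(-2) + 0)*14 = 44 + (24 + 0)*14 = 44 + 24*14 = 44 + 336 = 380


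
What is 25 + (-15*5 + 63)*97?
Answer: -1139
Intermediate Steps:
25 + (-15*5 + 63)*97 = 25 + (-75 + 63)*97 = 25 - 12*97 = 25 - 1164 = -1139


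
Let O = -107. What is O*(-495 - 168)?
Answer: 70941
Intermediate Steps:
O*(-495 - 168) = -107*(-495 - 168) = -107*(-663) = 70941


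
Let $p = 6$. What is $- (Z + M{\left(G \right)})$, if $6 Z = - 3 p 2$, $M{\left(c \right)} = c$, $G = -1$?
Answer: $7$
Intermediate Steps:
$Z = -6$ ($Z = \frac{\left(-3\right) 6 \cdot 2}{6} = \frac{\left(-18\right) 2}{6} = \frac{1}{6} \left(-36\right) = -6$)
$- (Z + M{\left(G \right)}) = - (-6 - 1) = \left(-1\right) \left(-7\right) = 7$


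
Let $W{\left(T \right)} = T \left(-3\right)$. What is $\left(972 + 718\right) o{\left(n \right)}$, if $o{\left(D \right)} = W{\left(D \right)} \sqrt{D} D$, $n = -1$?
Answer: $- 5070 i \approx - 5070.0 i$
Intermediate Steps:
$W{\left(T \right)} = - 3 T$
$o{\left(D \right)} = - 3 D^{\frac{5}{2}}$ ($o{\left(D \right)} = - 3 D \sqrt{D} D = - 3 D^{\frac{3}{2}} D = - 3 D^{\frac{5}{2}}$)
$\left(972 + 718\right) o{\left(n \right)} = \left(972 + 718\right) \left(- 3 \left(-1\right)^{\frac{5}{2}}\right) = 1690 \left(- 3 i\right) = - 5070 i$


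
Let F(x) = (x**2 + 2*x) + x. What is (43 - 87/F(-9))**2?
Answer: 555025/324 ≈ 1713.0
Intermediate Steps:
F(x) = x**2 + 3*x
(43 - 87/F(-9))**2 = (43 - 87*(-1/(9*(3 - 9))))**2 = (43 - 87/((-9*(-6))))**2 = (43 - 87/54)**2 = (43 - 87*1/54)**2 = (43 - 29/18)**2 = (745/18)**2 = 555025/324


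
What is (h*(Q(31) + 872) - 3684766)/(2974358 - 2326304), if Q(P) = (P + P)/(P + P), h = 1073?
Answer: -2748037/648054 ≈ -4.2404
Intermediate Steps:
Q(P) = 1 (Q(P) = (2*P)/((2*P)) = (2*P)*(1/(2*P)) = 1)
(h*(Q(31) + 872) - 3684766)/(2974358 - 2326304) = (1073*(1 + 872) - 3684766)/(2974358 - 2326304) = (1073*873 - 3684766)/648054 = (936729 - 3684766)*(1/648054) = -2748037*1/648054 = -2748037/648054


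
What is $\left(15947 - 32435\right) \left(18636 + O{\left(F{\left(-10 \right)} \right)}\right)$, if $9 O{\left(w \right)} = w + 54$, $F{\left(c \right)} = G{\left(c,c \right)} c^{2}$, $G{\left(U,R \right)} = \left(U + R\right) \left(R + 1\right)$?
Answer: $-340345296$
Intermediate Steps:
$G{\left(U,R \right)} = \left(1 + R\right) \left(R + U\right)$ ($G{\left(U,R \right)} = \left(R + U\right) \left(1 + R\right) = \left(1 + R\right) \left(R + U\right)$)
$F{\left(c \right)} = c^{2} \left(2 c + 2 c^{2}\right)$ ($F{\left(c \right)} = \left(c + c + c^{2} + c c\right) c^{2} = \left(c + c + c^{2} + c^{2}\right) c^{2} = \left(2 c + 2 c^{2}\right) c^{2} = c^{2} \left(2 c + 2 c^{2}\right)$)
$O{\left(w \right)} = 6 + \frac{w}{9}$ ($O{\left(w \right)} = \frac{w + 54}{9} = \frac{54 + w}{9} = 6 + \frac{w}{9}$)
$\left(15947 - 32435\right) \left(18636 + O{\left(F{\left(-10 \right)} \right)}\right) = \left(15947 - 32435\right) \left(18636 + \left(6 + \frac{2 \left(-10\right)^{3} \left(1 - 10\right)}{9}\right)\right) = - 16488 \left(18636 + \left(6 + \frac{2 \left(-1000\right) \left(-9\right)}{9}\right)\right) = - 16488 \left(18636 + \left(6 + \frac{1}{9} \cdot 18000\right)\right) = - 16488 \left(18636 + \left(6 + 2000\right)\right) = - 16488 \left(18636 + 2006\right) = \left(-16488\right) 20642 = -340345296$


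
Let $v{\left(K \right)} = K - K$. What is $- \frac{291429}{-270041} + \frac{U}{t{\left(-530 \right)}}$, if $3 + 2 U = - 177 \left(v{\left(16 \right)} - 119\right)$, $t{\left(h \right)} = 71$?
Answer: $\frac{2864223189}{19172911} \approx 149.39$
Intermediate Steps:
$v{\left(K \right)} = 0$
$U = 10530$ ($U = - \frac{3}{2} + \frac{\left(-177\right) \left(0 - 119\right)}{2} = - \frac{3}{2} + \frac{\left(-177\right) \left(-119\right)}{2} = - \frac{3}{2} + \frac{1}{2} \cdot 21063 = - \frac{3}{2} + \frac{21063}{2} = 10530$)
$- \frac{291429}{-270041} + \frac{U}{t{\left(-530 \right)}} = - \frac{291429}{-270041} + \frac{10530}{71} = \left(-291429\right) \left(- \frac{1}{270041}\right) + 10530 \cdot \frac{1}{71} = \frac{291429}{270041} + \frac{10530}{71} = \frac{2864223189}{19172911}$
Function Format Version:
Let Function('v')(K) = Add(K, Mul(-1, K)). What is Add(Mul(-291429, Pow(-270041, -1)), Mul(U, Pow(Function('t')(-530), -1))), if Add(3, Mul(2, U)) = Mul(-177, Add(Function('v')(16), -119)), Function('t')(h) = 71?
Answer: Rational(2864223189, 19172911) ≈ 149.39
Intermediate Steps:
Function('v')(K) = 0
U = 10530 (U = Add(Rational(-3, 2), Mul(Rational(1, 2), Mul(-177, Add(0, -119)))) = Add(Rational(-3, 2), Mul(Rational(1, 2), Mul(-177, -119))) = Add(Rational(-3, 2), Mul(Rational(1, 2), 21063)) = Add(Rational(-3, 2), Rational(21063, 2)) = 10530)
Add(Mul(-291429, Pow(-270041, -1)), Mul(U, Pow(Function('t')(-530), -1))) = Add(Mul(-291429, Pow(-270041, -1)), Mul(10530, Pow(71, -1))) = Add(Mul(-291429, Rational(-1, 270041)), Mul(10530, Rational(1, 71))) = Add(Rational(291429, 270041), Rational(10530, 71)) = Rational(2864223189, 19172911)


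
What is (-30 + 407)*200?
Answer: 75400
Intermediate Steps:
(-30 + 407)*200 = 377*200 = 75400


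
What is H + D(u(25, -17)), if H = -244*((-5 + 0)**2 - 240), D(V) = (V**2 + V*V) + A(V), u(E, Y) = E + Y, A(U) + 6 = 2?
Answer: 52584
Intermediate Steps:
A(U) = -4 (A(U) = -6 + 2 = -4)
D(V) = -4 + 2*V**2 (D(V) = (V**2 + V*V) - 4 = (V**2 + V**2) - 4 = 2*V**2 - 4 = -4 + 2*V**2)
H = 52460 (H = -244*((-5)**2 - 240) = -244*(25 - 240) = -244*(-215) = 52460)
H + D(u(25, -17)) = 52460 + (-4 + 2*(25 - 17)**2) = 52460 + (-4 + 2*8**2) = 52460 + (-4 + 2*64) = 52460 + (-4 + 128) = 52460 + 124 = 52584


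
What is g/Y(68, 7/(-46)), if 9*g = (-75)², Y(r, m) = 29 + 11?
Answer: 125/8 ≈ 15.625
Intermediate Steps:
Y(r, m) = 40
g = 625 (g = (⅑)*(-75)² = (⅑)*5625 = 625)
g/Y(68, 7/(-46)) = 625/40 = 625*(1/40) = 125/8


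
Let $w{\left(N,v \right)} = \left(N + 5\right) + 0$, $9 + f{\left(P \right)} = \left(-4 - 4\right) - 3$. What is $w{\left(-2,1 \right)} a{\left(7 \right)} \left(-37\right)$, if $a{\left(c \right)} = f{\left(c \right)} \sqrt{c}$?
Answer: $2220 \sqrt{7} \approx 5873.6$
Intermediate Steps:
$f{\left(P \right)} = -20$ ($f{\left(P \right)} = -9 - 11 = -20$)
$w{\left(N,v \right)} = 5 + N$ ($w{\left(N,v \right)} = \left(5 + N\right) + 0 = 5 + N$)
$a{\left(c \right)} = - 20 \sqrt{c}$
$w{\left(-2,1 \right)} a{\left(7 \right)} \left(-37\right) = \left(5 - 2\right) \left(- 20 \sqrt{7}\right) \left(-37\right) = 3 \left(- 20 \sqrt{7}\right) \left(-37\right) = - 60 \sqrt{7} \left(-37\right) = 2220 \sqrt{7}$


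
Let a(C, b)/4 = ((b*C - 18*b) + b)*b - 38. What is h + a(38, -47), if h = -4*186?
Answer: 184660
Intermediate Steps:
h = -744
a(C, b) = -152 + 4*b*(-17*b + C*b) (a(C, b) = 4*(((b*C - 18*b) + b)*b - 38) = 4*(((C*b - 18*b) + b)*b - 38) = 4*(((-18*b + C*b) + b)*b - 38) = 4*((-17*b + C*b)*b - 38) = 4*(b*(-17*b + C*b) - 38) = 4*(-38 + b*(-17*b + C*b)) = -152 + 4*b*(-17*b + C*b))
h + a(38, -47) = -744 + (-152 - 68*(-47)² + 4*38*(-47)²) = -744 + (-152 - 68*2209 + 4*38*2209) = -744 + (-152 - 150212 + 335768) = -744 + 185404 = 184660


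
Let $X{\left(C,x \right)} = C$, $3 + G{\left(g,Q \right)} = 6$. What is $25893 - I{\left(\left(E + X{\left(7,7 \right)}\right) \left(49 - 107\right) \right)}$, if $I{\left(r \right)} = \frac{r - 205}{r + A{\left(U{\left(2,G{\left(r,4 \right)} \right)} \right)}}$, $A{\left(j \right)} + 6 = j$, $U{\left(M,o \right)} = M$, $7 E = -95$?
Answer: $\frac{22785429}{880} \approx 25893.0$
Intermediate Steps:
$E = - \frac{95}{7}$ ($E = \frac{1}{7} \left(-95\right) = - \frac{95}{7} \approx -13.571$)
$G{\left(g,Q \right)} = 3$ ($G{\left(g,Q \right)} = -3 + 6 = 3$)
$A{\left(j \right)} = -6 + j$
$I{\left(r \right)} = \frac{-205 + r}{-4 + r}$ ($I{\left(r \right)} = \frac{r - 205}{r + \left(-6 + 2\right)} = \frac{-205 + r}{r - 4} = \frac{-205 + r}{-4 + r}$)
$25893 - I{\left(\left(E + X{\left(7,7 \right)}\right) \left(49 - 107\right) \right)} = 25893 - \frac{-205 + \left(- \frac{95}{7} + 7\right) \left(49 - 107\right)}{-4 + \left(- \frac{95}{7} + 7\right) \left(49 - 107\right)} = 25893 - \frac{-205 - - \frac{2668}{7}}{-4 - - \frac{2668}{7}} = 25893 - \frac{-205 + \frac{2668}{7}}{-4 + \frac{2668}{7}} = 25893 - \frac{1}{\frac{2640}{7}} \cdot \frac{1233}{7} = 25893 - \frac{7}{2640} \cdot \frac{1233}{7} = 25893 - \frac{411}{880} = \frac{22785429}{880}$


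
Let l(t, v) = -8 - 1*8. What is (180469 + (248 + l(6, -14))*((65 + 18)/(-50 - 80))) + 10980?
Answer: 12434557/65 ≈ 1.9130e+5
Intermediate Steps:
l(t, v) = -16 (l(t, v) = -8 - 8 = -16)
(180469 + (248 + l(6, -14))*((65 + 18)/(-50 - 80))) + 10980 = (180469 + (248 - 16)*((65 + 18)/(-50 - 80))) + 10980 = (180469 + 232*(83/(-130))) + 10980 = (180469 + 232*(83*(-1/130))) + 10980 = (180469 + 232*(-83/130)) + 10980 = (180469 - 9628/65) + 10980 = 11720857/65 + 10980 = 12434557/65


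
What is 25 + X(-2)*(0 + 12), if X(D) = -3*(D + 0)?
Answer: 97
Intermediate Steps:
X(D) = -3*D
25 + X(-2)*(0 + 12) = 25 + (-3*(-2))*(0 + 12) = 25 + 6*12 = 25 + 72 = 97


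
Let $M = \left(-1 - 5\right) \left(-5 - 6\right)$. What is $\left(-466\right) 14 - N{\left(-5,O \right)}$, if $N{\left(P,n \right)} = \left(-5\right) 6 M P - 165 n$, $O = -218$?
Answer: $-52394$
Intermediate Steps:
$M = 66$ ($M = \left(-6\right) \left(-11\right) = 66$)
$N{\left(P,n \right)} = - 1980 P - 165 n$ ($N{\left(P,n \right)} = \left(-5\right) 6 \cdot 66 P - 165 n = \left(-30\right) 66 P - 165 n = - 1980 P - 165 n$)
$\left(-466\right) 14 - N{\left(-5,O \right)} = \left(-466\right) 14 - \left(\left(-1980\right) \left(-5\right) - -35970\right) = -6524 - \left(9900 + 35970\right) = -6524 - 45870 = -52394$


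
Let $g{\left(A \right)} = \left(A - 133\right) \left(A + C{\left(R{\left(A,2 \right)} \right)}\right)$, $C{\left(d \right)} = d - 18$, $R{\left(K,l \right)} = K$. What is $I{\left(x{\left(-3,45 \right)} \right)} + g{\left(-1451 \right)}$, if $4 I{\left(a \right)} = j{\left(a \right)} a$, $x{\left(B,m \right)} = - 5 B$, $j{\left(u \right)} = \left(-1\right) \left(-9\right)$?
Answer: $\frac{18501255}{4} \approx 4.6253 \cdot 10^{6}$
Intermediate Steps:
$j{\left(u \right)} = 9$
$C{\left(d \right)} = -18 + d$ ($C{\left(d \right)} = d - 18 = -18 + d$)
$g{\left(A \right)} = \left(-133 + A\right) \left(-18 + 2 A\right)$ ($g{\left(A \right)} = \left(A - 133\right) \left(A + \left(-18 + A\right)\right) = \left(-133 + A\right) \left(-18 + 2 A\right)$)
$I{\left(a \right)} = \frac{9 a}{4}$
$I{\left(x{\left(-3,45 \right)} \right)} + g{\left(-1451 \right)} = \frac{9 \left(\left(-5\right) \left(-3\right)\right)}{4} + \left(2394 - -412084 + 2 \left(-1451\right)^{2}\right) = \frac{9}{4} \cdot 15 + \left(2394 + 412084 + 2 \cdot 2105401\right) = \frac{135}{4} + \left(2394 + 412084 + 4210802\right) = \frac{135}{4} + 4625280 = \frac{18501255}{4}$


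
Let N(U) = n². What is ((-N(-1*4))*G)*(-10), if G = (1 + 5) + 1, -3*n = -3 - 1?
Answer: 1120/9 ≈ 124.44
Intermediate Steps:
n = 4/3 (n = -(-3 - 1)/3 = -⅓*(-4) = 4/3 ≈ 1.3333)
N(U) = 16/9 (N(U) = (4/3)² = 16/9)
G = 7 (G = 6 + 1 = 7)
((-N(-1*4))*G)*(-10) = (-1*16/9*7)*(-10) = -16/9*7*(-10) = -112/9*(-10) = 1120/9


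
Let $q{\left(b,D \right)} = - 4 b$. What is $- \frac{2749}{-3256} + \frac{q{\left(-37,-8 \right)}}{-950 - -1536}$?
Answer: $\frac{1046401}{954008} \approx 1.0968$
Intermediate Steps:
$- \frac{2749}{-3256} + \frac{q{\left(-37,-8 \right)}}{-950 - -1536} = - \frac{2749}{-3256} + \frac{\left(-4\right) \left(-37\right)}{-950 - -1536} = \left(-2749\right) \left(- \frac{1}{3256}\right) + \frac{148}{-950 + 1536} = \frac{2749}{3256} + \frac{148}{586} = \frac{2749}{3256} + 148 \cdot \frac{1}{586} = \frac{2749}{3256} + \frac{74}{293} = \frac{1046401}{954008}$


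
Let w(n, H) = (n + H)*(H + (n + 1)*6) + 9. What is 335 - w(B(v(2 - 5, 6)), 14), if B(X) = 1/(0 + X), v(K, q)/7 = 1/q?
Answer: -2330/49 ≈ -47.551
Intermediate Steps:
v(K, q) = 7/q
B(X) = 1/X
w(n, H) = 9 + (H + n)*(6 + H + 6*n) (w(n, H) = (H + n)*(H + (1 + n)*6) + 9 = (H + n)*(H + (6 + 6*n)) + 9 = (H + n)*(6 + H + 6*n) + 9 = 9 + (H + n)*(6 + H + 6*n))
335 - w(B(v(2 - 5, 6)), 14) = 335 - (9 + 14**2 + 6*14 + 6/((7/6)) + 6*(1/(7/6))**2 + 7*14/(7/6)) = 335 - (9 + 196 + 84 + 6/((7*(1/6))) + 6*(1/(7*(1/6)))**2 + 7*14/(7*(1/6))) = 335 - (9 + 196 + 84 + 6/(7/6) + 6*(1/(7/6))**2 + 7*14/(7/6)) = 335 - (9 + 196 + 84 + 6*(6/7) + 6*(6/7)**2 + 7*14*(6/7)) = 335 - (9 + 196 + 84 + 36/7 + 6*(36/49) + 84) = 335 - (9 + 196 + 84 + 36/7 + 216/49 + 84) = 335 - 1*18745/49 = 335 - 18745/49 = -2330/49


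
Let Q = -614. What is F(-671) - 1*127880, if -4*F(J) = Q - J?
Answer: -511577/4 ≈ -1.2789e+5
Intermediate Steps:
F(J) = 307/2 + J/4 (F(J) = -(-614 - J)/4 = 307/2 + J/4)
F(-671) - 1*127880 = (307/2 + (1/4)*(-671)) - 1*127880 = (307/2 - 671/4) - 127880 = -57/4 - 127880 = -511577/4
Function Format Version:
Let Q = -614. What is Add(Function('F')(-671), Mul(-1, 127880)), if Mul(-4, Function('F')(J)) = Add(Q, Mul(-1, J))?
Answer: Rational(-511577, 4) ≈ -1.2789e+5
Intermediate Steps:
Function('F')(J) = Add(Rational(307, 2), Mul(Rational(1, 4), J)) (Function('F')(J) = Mul(Rational(-1, 4), Add(-614, Mul(-1, J))) = Add(Rational(307, 2), Mul(Rational(1, 4), J)))
Add(Function('F')(-671), Mul(-1, 127880)) = Add(Add(Rational(307, 2), Mul(Rational(1, 4), -671)), Mul(-1, 127880)) = Add(Add(Rational(307, 2), Rational(-671, 4)), -127880) = Add(Rational(-57, 4), -127880) = Rational(-511577, 4)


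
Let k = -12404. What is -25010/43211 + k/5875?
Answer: -682922994/253864625 ≈ -2.6901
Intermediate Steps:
-25010/43211 + k/5875 = -25010/43211 - 12404/5875 = -682922994/253864625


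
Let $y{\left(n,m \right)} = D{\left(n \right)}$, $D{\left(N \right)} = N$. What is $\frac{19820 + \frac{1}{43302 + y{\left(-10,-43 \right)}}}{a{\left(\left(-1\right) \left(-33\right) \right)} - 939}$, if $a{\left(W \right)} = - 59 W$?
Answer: $- \frac{858047441}{124940712} \approx -6.8676$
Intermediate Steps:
$y{\left(n,m \right)} = n$
$\frac{19820 + \frac{1}{43302 + y{\left(-10,-43 \right)}}}{a{\left(\left(-1\right) \left(-33\right) \right)} - 939} = \frac{19820 + \frac{1}{43302 - 10}}{- 59 \left(\left(-1\right) \left(-33\right)\right) - 939} = \frac{19820 + \frac{1}{43292}}{\left(-59\right) 33 - 939} = \frac{19820 + \frac{1}{43292}}{-1947 - 939} = \frac{858047441}{43292 \left(-2886\right)} = \frac{858047441}{43292} \left(- \frac{1}{2886}\right) = - \frac{858047441}{124940712}$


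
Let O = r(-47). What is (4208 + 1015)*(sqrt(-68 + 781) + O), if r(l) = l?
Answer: -245481 + 5223*sqrt(713) ≈ -1.0602e+5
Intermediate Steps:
O = -47
(4208 + 1015)*(sqrt(-68 + 781) + O) = (4208 + 1015)*(sqrt(-68 + 781) - 47) = 5223*(sqrt(713) - 47) = 5223*(-47 + sqrt(713)) = -245481 + 5223*sqrt(713)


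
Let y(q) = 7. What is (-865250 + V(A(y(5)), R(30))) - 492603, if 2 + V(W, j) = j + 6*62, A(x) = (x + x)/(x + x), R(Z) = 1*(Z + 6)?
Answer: -1357447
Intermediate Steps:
R(Z) = 6 + Z (R(Z) = 1*(6 + Z) = 6 + Z)
A(x) = 1 (A(x) = (2*x)/((2*x)) = (2*x)*(1/(2*x)) = 1)
V(W, j) = 370 + j (V(W, j) = -2 + (j + 6*62) = -2 + (j + 372) = -2 + (372 + j) = 370 + j)
(-865250 + V(A(y(5)), R(30))) - 492603 = (-865250 + (370 + (6 + 30))) - 492603 = (-865250 + (370 + 36)) - 492603 = (-865250 + 406) - 492603 = -864844 - 492603 = -1357447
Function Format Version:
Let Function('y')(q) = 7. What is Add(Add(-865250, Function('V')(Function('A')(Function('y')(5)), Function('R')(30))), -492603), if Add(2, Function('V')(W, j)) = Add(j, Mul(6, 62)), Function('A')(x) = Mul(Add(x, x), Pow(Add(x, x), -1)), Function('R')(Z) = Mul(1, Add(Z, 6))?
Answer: -1357447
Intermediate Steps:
Function('R')(Z) = Add(6, Z) (Function('R')(Z) = Mul(1, Add(6, Z)) = Add(6, Z))
Function('A')(x) = 1 (Function('A')(x) = Mul(Mul(2, x), Pow(Mul(2, x), -1)) = Mul(Mul(2, x), Mul(Rational(1, 2), Pow(x, -1))) = 1)
Function('V')(W, j) = Add(370, j) (Function('V')(W, j) = Add(-2, Add(j, Mul(6, 62))) = Add(-2, Add(j, 372)) = Add(-2, Add(372, j)) = Add(370, j))
Add(Add(-865250, Function('V')(Function('A')(Function('y')(5)), Function('R')(30))), -492603) = Add(Add(-865250, Add(370, Add(6, 30))), -492603) = Add(Add(-865250, Add(370, 36)), -492603) = Add(Add(-865250, 406), -492603) = Add(-864844, -492603) = -1357447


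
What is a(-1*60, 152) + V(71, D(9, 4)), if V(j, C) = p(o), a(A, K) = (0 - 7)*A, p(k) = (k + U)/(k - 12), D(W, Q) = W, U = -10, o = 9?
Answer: 1261/3 ≈ 420.33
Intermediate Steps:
p(k) = (-10 + k)/(-12 + k) (p(k) = (k - 10)/(k - 12) = (-10 + k)/(-12 + k))
a(A, K) = -7*A
V(j, C) = 1/3 (V(j, C) = (-10 + 9)/(-12 + 9) = -1/(-3) = -1/3*(-1) = 1/3)
a(-1*60, 152) + V(71, D(9, 4)) = -(-7)*60 + 1/3 = -7*(-60) + 1/3 = 420 + 1/3 = 1261/3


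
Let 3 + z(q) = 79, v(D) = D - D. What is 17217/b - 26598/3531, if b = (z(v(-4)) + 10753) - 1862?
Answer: -1795061/319823 ≈ -5.6127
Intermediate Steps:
v(D) = 0
z(q) = 76 (z(q) = -3 + 79 = 76)
b = 8967 (b = (76 + 10753) - 1862 = 10829 - 1862 = 8967)
17217/b - 26598/3531 = 17217/8967 - 26598/3531 = 17217*(1/8967) - 26598*1/3531 = 5739/2989 - 806/107 = -1795061/319823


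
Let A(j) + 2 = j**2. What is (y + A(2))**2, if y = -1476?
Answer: 2172676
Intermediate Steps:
A(j) = -2 + j**2
(y + A(2))**2 = (-1476 + (-2 + 2**2))**2 = (-1476 + (-2 + 4))**2 = (-1476 + 2)**2 = (-1474)**2 = 2172676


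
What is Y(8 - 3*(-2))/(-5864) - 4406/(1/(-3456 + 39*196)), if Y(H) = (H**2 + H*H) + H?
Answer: -54102225899/2932 ≈ -1.8452e+7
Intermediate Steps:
Y(H) = H + 2*H**2 (Y(H) = (H**2 + H**2) + H = 2*H**2 + H = H + 2*H**2)
Y(8 - 3*(-2))/(-5864) - 4406/(1/(-3456 + 39*196)) = ((8 - 3*(-2))*(1 + 2*(8 - 3*(-2))))/(-5864) - 4406/(1/(-3456 + 39*196)) = ((8 + 6)*(1 + 2*(8 + 6)))*(-1/5864) - 4406/(1/(-3456 + 7644)) = (14*(1 + 2*14))*(-1/5864) - 4406/(1/4188) = (14*(1 + 28))*(-1/5864) - 4406/1/4188 = (14*29)*(-1/5864) - 4406*4188 = 406*(-1/5864) - 18452328 = -203/2932 - 18452328 = -54102225899/2932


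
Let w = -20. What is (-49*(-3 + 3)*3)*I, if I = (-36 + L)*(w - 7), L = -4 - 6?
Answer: 0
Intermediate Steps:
L = -10
I = 1242 (I = (-36 - 10)*(-20 - 7) = -46*(-27) = 1242)
(-49*(-3 + 3)*3)*I = -49*(-3 + 3)*3*1242 = -0*3*1242 = -49*0*1242 = 0*1242 = 0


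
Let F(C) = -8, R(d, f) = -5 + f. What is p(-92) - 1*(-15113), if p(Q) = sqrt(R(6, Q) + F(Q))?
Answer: 15113 + I*sqrt(105) ≈ 15113.0 + 10.247*I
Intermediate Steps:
p(Q) = sqrt(-13 + Q) (p(Q) = sqrt((-5 + Q) - 8) = sqrt(-13 + Q))
p(-92) - 1*(-15113) = sqrt(-13 - 92) - 1*(-15113) = sqrt(-105) + 15113 = I*sqrt(105) + 15113 = 15113 + I*sqrt(105)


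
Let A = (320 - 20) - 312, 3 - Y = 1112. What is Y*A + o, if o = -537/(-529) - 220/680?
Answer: 239370127/17986 ≈ 13309.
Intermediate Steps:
Y = -1109 (Y = 3 - 1*1112 = 3 - 1112 = -1109)
o = 12439/17986 (o = -537*(-1/529) - 220*1/680 = 537/529 - 11/34 = 12439/17986 ≈ 0.69159)
A = -12 (A = 300 - 312 = -12)
Y*A + o = -1109*(-12) + 12439/17986 = 13308 + 12439/17986 = 239370127/17986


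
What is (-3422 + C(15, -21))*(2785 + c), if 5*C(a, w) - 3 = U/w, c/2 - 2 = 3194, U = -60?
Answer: -156964719/5 ≈ -3.1393e+7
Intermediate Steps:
c = 6392 (c = 4 + 2*3194 = 4 + 6388 = 6392)
C(a, w) = ⅗ - 12/w (C(a, w) = ⅗ + (-60/w)/5 = ⅗ - 12/w)
(-3422 + C(15, -21))*(2785 + c) = (-3422 + (⅗ - 12/(-21)))*(2785 + 6392) = (-3422 + (⅗ - 12*(-1/21)))*9177 = (-3422 + (⅗ + 4/7))*9177 = (-3422 + 41/35)*9177 = -119729/35*9177 = -156964719/5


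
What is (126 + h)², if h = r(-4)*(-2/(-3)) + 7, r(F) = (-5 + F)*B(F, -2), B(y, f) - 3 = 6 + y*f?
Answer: 961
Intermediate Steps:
B(y, f) = 9 + f*y (B(y, f) = 3 + (6 + y*f) = 3 + (6 + f*y) = 9 + f*y)
r(F) = (-5 + F)*(9 - 2*F)
h = -95 (h = (-(-9 + 2*(-4))*(-5 - 4))*(-2/(-3)) + 7 = (-1*(-9 - 8)*(-9))*(-2*(-⅓)) + 7 = -1*(-17)*(-9)*(⅔) + 7 = -153*⅔ + 7 = -102 + 7 = -95)
(126 + h)² = (126 - 95)² = 31² = 961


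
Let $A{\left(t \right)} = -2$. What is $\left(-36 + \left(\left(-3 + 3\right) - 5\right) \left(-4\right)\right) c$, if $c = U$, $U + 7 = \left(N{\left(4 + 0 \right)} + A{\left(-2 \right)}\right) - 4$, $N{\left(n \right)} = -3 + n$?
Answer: $192$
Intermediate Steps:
$U = -12$ ($U = -7 + \left(\left(\left(-3 + \left(4 + 0\right)\right) - 2\right) - 4\right) = -7 + \left(\left(\left(-3 + 4\right) - 2\right) - 4\right) = -7 + \left(\left(1 - 2\right) - 4\right) = -7 - 5 = -12$)
$c = -12$
$\left(-36 + \left(\left(-3 + 3\right) - 5\right) \left(-4\right)\right) c = \left(-36 + \left(\left(-3 + 3\right) - 5\right) \left(-4\right)\right) \left(-12\right) = \left(-36 + \left(0 - 5\right) \left(-4\right)\right) \left(-12\right) = \left(-36 - -20\right) \left(-12\right) = \left(-36 + 20\right) \left(-12\right) = \left(-16\right) \left(-12\right) = 192$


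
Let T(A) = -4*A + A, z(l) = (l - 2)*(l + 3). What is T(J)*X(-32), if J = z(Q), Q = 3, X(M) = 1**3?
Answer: -18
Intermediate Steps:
X(M) = 1
z(l) = (-2 + l)*(3 + l)
J = 6 (J = -6 + 3 + 3**2 = -6 + 3 + 9 = 6)
T(A) = -3*A
T(J)*X(-32) = -3*6*1 = -18*1 = -18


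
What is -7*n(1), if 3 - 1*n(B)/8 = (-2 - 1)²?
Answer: 336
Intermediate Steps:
n(B) = -48 (n(B) = 24 - 8*(-2 - 1)² = 24 - 8*(-3)² = 24 - 8*9 = 24 - 72 = -48)
-7*n(1) = -7*(-48) = 336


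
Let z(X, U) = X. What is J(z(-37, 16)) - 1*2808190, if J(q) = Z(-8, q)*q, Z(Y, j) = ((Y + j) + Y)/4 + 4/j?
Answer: -11230783/4 ≈ -2.8077e+6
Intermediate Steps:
Z(Y, j) = Y/2 + 4/j + j/4 (Z(Y, j) = (j + 2*Y)*(¼) + 4/j = (Y/2 + j/4) + 4/j = Y/2 + 4/j + j/4)
J(q) = q*(-4 + 4/q + q/4) (J(q) = ((½)*(-8) + 4/q + q/4)*q = (-4 + 4/q + q/4)*q = q*(-4 + 4/q + q/4))
J(z(-37, 16)) - 1*2808190 = (4 + (¼)*(-37)*(-16 - 37)) - 1*2808190 = (4 + (¼)*(-37)*(-53)) - 2808190 = (4 + 1961/4) - 2808190 = 1977/4 - 2808190 = -11230783/4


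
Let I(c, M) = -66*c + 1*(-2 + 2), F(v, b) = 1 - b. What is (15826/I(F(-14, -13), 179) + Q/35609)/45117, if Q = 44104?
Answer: -37342567/106033702698 ≈ -0.00035218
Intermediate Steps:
I(c, M) = -66*c (I(c, M) = -66*c + 1*0 = -66*c + 0 = -66*c)
(15826/I(F(-14, -13), 179) + Q/35609)/45117 = (15826/((-66*(1 - 1*(-13)))) + 44104/35609)/45117 = (15826/((-66*(1 + 13))) + 44104*(1/35609))*(1/45117) = (15826/((-66*14)) + 44104/35609)*(1/45117) = (15826/(-924) + 44104/35609)*(1/45117) = (15826*(-1/924) + 44104/35609)*(1/45117) = (-7913/462 + 44104/35609)*(1/45117) = -37342567/2350194*1/45117 = -37342567/106033702698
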